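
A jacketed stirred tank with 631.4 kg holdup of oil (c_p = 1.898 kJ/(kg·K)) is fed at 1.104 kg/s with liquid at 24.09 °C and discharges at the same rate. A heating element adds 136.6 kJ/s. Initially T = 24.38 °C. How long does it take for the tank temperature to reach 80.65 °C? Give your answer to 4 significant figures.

Energy balance: M c_p dT/dt = ṁ c_p (T_in − T) + 136.6.
τ = M/ṁ = 571.920 s; T_ss = T_in + Q̇/(ṁ c_p) = 89.2807 °C.
T(t) = T_ss + (T₀ − T_ss) e^(−t/τ). Set T = 80.65:
e^(−t/τ) = (80.65 − 89.2807)/(24.38 − 89.2807) = 0.132983
t = −571.920 · ln(0.132983) = 1153.87 s.

1154 s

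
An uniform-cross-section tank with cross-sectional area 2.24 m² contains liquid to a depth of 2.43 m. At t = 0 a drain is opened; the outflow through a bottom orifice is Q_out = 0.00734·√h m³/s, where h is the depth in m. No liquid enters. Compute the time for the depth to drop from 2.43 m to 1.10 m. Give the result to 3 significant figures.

A dh/dt = −Q_out = −0.00734 √h.
This is separable: 2 d(√h)/dt = −0.00734/A, so √h = √h₀ − (0.00734/(2A)) t.
t = 2A(√h₀ − √h)/0.00734 = 2·2.24·(√2.43 − √1.10)/0.00734
  = 4.4800 × (1.5588 − 1.0488) / 0.00734 = 311.30 s.

311 s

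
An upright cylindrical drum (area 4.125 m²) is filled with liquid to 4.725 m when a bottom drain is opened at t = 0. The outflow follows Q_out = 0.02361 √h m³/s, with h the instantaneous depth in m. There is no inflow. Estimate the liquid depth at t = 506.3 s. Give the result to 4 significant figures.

Mass balance (ρ constant): A dh/dt = −0.02361 √h.
This is separable: 2 d(√h)/dt = −0.02361/A, so √h = √h₀ − (0.02361/(2A)) t.
√h = √4.725 − 0.02361·506.3/(2·4.125) = 2.17371 − 1.44894 = 0.724768.
h = 0.724768² = 0.525289 m.

0.5253 m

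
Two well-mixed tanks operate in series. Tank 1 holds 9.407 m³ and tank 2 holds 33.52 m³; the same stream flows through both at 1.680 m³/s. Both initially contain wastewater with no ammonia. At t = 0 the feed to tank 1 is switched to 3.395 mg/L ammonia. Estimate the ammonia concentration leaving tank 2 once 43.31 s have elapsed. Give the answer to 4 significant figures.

Species balance on tank i: dCᵢ/dt = (Cᵢ₋₁ − Cᵢ)/τᵢ with τᵢ = Vᵢ/Q.
τ₁ = 9.407/1.680 = 5.59940 s; τ₂ = 33.52/1.680 = 19.9524 s.
Solving the cascade with C₁(0)=C₂(0)=0 gives C₂(t) = C_in[1 − (τ₁ e^(−t/τ₁) − τ₂ e^(−t/τ₂))/(τ₁ − τ₂)].
At t = 43.31: e^(−t/τ₁) = 0.000437361, e^(−t/τ₂) = 0.114101.
C₂ = 3.395·[1 − (5.59940·0.000437361 − 19.9524·0.114101)/(-14.3530)] = 3.395·0.841556 = 2.85708 mg/L.

2.857 mg/L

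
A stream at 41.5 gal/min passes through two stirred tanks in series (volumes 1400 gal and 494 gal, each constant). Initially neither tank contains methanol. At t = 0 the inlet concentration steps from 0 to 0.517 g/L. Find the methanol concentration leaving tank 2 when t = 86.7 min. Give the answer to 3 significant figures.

0.456 g/L

Each tank obeys Vᵢ dCᵢ/dt = Q(Cᵢ₋₁ − Cᵢ), so τᵢ = Vᵢ/Q.
τ₁ = 1400/41.5 = 33.735 min; τ₂ = 494/41.5 = 11.904 min.
Tank 1: C₁ = C_in(1 − e^(−t/τ₁)). Tank 2 (τ₁ ≠ τ₂): C₂ = C_in[1 − (τ₁ e^(−t/τ₁) − τ₂ e^(−t/τ₂))/(τ₁ − τ₂)].
At t = 86.7: e^(−t/τ₁) = 0.076533, e^(−t/τ₂) = 0.00068678.
C₂ = 0.517·[1 − (33.735·0.076533 − 11.904·0.00068678)/(21.831)] = 0.517·0.88211 = 0.45605 g/L.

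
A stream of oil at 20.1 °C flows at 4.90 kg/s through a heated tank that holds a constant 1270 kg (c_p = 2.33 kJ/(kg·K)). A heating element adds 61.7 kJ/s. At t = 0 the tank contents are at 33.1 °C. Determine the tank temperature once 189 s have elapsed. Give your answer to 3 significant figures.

29.2 °C

Unsteady energy balance on the tank contents: M c_p dT/dt = ṁ c_p (T_in − T) + 61.7.
Rearrange: dT/dt = (T_ss − T)/τ with τ = M/ṁ = 259.18 s and T_ss = T_in + Q̇/(ṁ c_p) = 25.504 °C.
Solution: T(t) = T_ss + (T₀ − T_ss) e^(−t/τ).
T(189) = 25.504 + (7.5958)·e^(−189/259.18) = 25.504 + (7.5958)·0.48229 = 29.168 °C.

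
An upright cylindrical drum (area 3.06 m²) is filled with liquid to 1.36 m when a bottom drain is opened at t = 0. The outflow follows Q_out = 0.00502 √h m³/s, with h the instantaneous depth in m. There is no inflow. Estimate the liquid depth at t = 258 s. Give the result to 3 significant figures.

0.911 m

With no inflow, A dh/dt = −0.00502 √h.
Separate and integrate: 2(√h − √h₀) = −(0.00502/A) t.
√h = √1.36 − 0.00502·258/(2·3.06) = 1.1662 − 0.21163 = 0.95456.
h = 0.95456² = 0.91119 m.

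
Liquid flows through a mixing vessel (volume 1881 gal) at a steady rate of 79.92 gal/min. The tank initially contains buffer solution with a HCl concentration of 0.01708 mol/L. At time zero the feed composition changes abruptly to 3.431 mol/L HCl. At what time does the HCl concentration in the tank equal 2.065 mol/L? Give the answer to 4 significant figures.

Species balance: V dC/dt = Q(C_in − C) ⇒ τ = V/Q = 23.5360 min.
C(t) = C_in + (C₀ − C_in) e^(−t/τ). Set C = 2.065 and solve for t:
e^(−t/τ) = (C − C_in)/(C₀ − C_in) = (2.065 − 3.431)/(0.01708 − 3.431) = 0.400127
t = −τ ln(…) = 23.5360 × 0.915974 = 21.5584 min.

21.56 min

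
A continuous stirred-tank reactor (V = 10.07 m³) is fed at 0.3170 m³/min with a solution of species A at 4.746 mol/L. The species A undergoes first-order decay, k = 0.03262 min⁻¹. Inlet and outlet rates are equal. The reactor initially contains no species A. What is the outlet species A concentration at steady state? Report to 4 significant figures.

2.331 mol/L

V dC/dt = Q(C_in − C) − k V C.
At steady state: 0 = Q C_in − (Q + kV) C_ss, so C_ss = Q C_in/(Q + kV).
C_ss = 0.3170·4.746/(0.3170 + 0.03262·10.07) = 1.50448/0.645483 = 2.33078 mol/L.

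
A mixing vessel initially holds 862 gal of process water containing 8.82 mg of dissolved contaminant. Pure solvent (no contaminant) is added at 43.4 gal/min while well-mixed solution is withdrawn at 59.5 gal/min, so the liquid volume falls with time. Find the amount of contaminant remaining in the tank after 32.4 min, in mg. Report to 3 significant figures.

0.284 mg

Let m(t) be the amount of contaminant. Volume: V(t) = V₀ + (Q_in − Q_out) t = 862 − 16.100 t; V(32.4) = 340.36 gal.
Solute balance: dm/dt = 0 − Q_out C = −Q_out m/V(t).
Separate: dm/m = −Q_out dt/V(t) ⇒ ln(m/m₀) = −(Q_out/(Q_in−Q_out)) ln(V/V₀).
m = m₀ (V₀/V)^(Q_out/(Q_in−Q_out)) = 8.82 × (862/340.36)^(-3.6957) = 0.28446 mg.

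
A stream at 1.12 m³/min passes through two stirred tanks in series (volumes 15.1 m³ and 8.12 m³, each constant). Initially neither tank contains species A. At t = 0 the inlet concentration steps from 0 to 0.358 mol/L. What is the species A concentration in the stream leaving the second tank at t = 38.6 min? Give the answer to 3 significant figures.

Each tank obeys Vᵢ dCᵢ/dt = Q(Cᵢ₋₁ − Cᵢ), so τᵢ = Vᵢ/Q.
τ₁ = 15.1/1.12 = 13.482 min; τ₂ = 8.12/1.12 = 7.2500 min.
Tank 1: C₁ = C_in(1 − e^(−t/τ₁)). Tank 2 (τ₁ ≠ τ₂): C₂ = C_in[1 − (τ₁ e^(−t/τ₁) − τ₂ e^(−t/τ₂))/(τ₁ − τ₂)].
At t = 38.6: e^(−t/τ₁) = 0.057095, e^(−t/τ₂) = 0.0048725.
C₂ = 0.358·[1 − (13.482·0.057095 − 7.2500·0.0048725)/(6.2321)] = 0.358·0.88215 = 0.31581 mol/L.

0.316 mol/L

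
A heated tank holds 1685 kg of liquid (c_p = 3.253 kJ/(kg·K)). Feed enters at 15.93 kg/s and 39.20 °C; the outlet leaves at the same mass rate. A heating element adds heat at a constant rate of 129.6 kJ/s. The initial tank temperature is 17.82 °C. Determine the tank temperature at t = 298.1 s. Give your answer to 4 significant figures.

Energy balance: M c_p dT/dt = ṁ c_p (T_in − T) + 129.6.
τ = M/ṁ = 105.775 s; T_ss = T_in + Q̇/(ṁ c_p) = 39.20 + 129.6/(15.93·3.253) = 41.7010 °C.
T approaches T_ss exponentially: T(t) = T_ss + (T₀ − T_ss) e^(−t/τ).
T(298.1) = 41.7010 + (-23.8810)·e^(−298.1/105.775) = 41.7010 + (-23.8810)·0.0597110 = 40.2750 °C.

40.27 °C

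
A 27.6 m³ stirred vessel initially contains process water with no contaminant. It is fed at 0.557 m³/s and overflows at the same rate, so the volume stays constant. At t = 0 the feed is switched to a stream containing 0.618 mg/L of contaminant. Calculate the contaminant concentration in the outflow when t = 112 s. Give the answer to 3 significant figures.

0.554 mg/L

Transient balance on the dissolved component: V dC/dt = Q(C_in − C).
Time constant τ = V/Q = 27.6/0.557 = 49.551 s.
Solution: C(t) = C_in + (C₀ − C_in) e^(−t/τ).
C(112) = 0.618 + (0 − 0.618)·e^(−112/49.551) = 0.618 + (-0.61800)·0.10432 = 0.55353 mg/L.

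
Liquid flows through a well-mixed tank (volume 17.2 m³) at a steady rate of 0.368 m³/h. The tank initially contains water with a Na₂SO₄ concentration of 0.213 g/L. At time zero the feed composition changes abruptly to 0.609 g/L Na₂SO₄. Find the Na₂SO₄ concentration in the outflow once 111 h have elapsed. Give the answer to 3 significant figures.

Accumulation = in − out for the solute gives V dC/dt = Q(C_in − C).
Rewrite as dC/dt + C/τ = C_in/τ, τ = V/Q = 46.739 h.
C approaches C_in exponentially: C(t) = C_in + (C₀ − C_in) e^(−t/τ).
C(111) = 0.609 + (0.213 − 0.609)·e^(−111/46.739) = 0.609 + (-0.39600)·0.093025 = 0.57216 g/L.

0.572 g/L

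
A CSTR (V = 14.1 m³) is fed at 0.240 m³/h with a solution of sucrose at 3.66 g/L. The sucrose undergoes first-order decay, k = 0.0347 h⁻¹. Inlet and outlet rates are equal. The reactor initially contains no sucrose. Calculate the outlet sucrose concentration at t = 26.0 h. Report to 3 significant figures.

V dC/dt = Q(C_in − C) − k V C.
This is linear with rate a = Q/V + k = 0.051721 h⁻¹.
C_ss = Q C_in/(Q + kV) = 1.2045 g/L; C(t) = C_ss + (C₀ − C_ss) e^(−a t).
C(26.0) = 1.2045 + (-1.2045)·e^(−0.051721·26.0) = 1.2045 + (-1.2045)·0.26060 = 0.89060 g/L.

0.891 g/L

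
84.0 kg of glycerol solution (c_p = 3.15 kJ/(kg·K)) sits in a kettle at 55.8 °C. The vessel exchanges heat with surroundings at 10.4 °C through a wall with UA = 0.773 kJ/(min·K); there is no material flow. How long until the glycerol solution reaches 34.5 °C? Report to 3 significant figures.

217 min

Unsteady energy balance on the tank contents: M c_p dT/dt = −UA(T − T_amb).
τ = M c_p/UA = 342.30 min; T_ss = T_amb = 10.400 °C.
T(t) = T_ss + (T₀ − T_ss)e^(−t/τ); set T = 34.5:
t = −τ ln[(T − T_ss)/(T₀ − T_ss)] = −342.30 · ln(0.53084) = 216.78 min.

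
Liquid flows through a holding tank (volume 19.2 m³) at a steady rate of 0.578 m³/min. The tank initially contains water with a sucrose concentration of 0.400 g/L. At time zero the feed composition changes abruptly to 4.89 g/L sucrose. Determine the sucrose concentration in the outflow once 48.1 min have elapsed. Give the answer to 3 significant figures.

3.83 g/L

Mass balance on the solute (V constant): V dC/dt = Q(C_in − C).
So dC/dt = (C_in − C)/τ with τ = V/Q = 19.2/0.578 = 33.218 min.
Solution: C(t) = C_in + (C₀ − C_in) e^(−t/τ).
C(48.1) = 4.89 + (0.400 − 4.89)·e^(−48.1/33.218) = 4.89 + (-4.4900)·0.23504 = 3.8347 g/L.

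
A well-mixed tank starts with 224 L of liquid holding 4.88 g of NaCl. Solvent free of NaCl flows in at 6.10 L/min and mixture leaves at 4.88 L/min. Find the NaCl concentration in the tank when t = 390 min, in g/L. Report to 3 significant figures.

Total volume: dV/dt = Q_in − Q_out = 1.2200 L/min, so V(t) = 224 + 1.2200 t and V(390) = 699.80 L.
Solute balance: dm/dt = 0 − Q_out C = −Q_out m/V(t).
dm/m = −Q_out dt/(V₀ + 1.2200 t); integrating gives ln(m/m₀) = −(Q_out/(Q_in−Q_out)) ln(V/V₀).
m = m₀ (V₀/V)^(Q_out/(Q_in−Q_out)) = 4.88 × (224/699.80)^(4.0000) = 0.051229 g.
C = m/V = 0.051229/699.80 = 7.3205e-05 g/L.

7.32e-05 g/L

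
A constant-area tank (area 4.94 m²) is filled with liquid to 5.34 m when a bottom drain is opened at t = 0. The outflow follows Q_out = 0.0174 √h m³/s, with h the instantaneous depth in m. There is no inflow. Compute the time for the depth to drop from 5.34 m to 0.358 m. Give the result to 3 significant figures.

972 s

Unsteady balance on liquid volume: A dh/dt = −0.0174 √h.
This is separable: 2 d(√h)/dt = −0.0174/A, so √h = √h₀ − (0.0174/(2A)) t.
t = 2A(√h₀ − √h)/0.0174 = 2·4.94·(√5.34 − √0.358)/0.0174
  = 9.8800 × (2.3108 − 0.59833) / 0.0174 = 972.39 s.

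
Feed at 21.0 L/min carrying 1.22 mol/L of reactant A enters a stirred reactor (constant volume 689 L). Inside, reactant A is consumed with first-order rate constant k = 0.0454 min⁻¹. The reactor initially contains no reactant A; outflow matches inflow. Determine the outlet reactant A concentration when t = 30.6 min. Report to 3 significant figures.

Accumulation = in − out − consumed: V dC/dt = Q C_in − Q C − k V C.
This is linear with rate a = Q/V + k = 0.075879 min⁻¹.
C_ss = Q C_in/(Q + kV) = 0.49005 mol/L; C(t) = C_ss + (C₀ − C_ss) e^(−a t).
C(30.6) = 0.49005 + (-0.49005)·e^(−0.075879·30.6) = 0.49005 + (-0.49005)·0.098087 = 0.44198 mol/L.

0.442 mol/L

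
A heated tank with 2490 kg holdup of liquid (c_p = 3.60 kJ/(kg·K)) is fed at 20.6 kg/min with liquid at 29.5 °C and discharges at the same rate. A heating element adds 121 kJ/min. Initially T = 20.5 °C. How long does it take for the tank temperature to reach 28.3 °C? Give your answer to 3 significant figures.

160 min

First-law balance (no shaft work): M c_p dT/dt = ṁ c_p (T_in − T) + 121.
τ = M/ṁ = 120.87 min; T_ss = T_in + Q̇/(ṁ c_p) = 31.132 °C.
T(t) = T_ss + (T₀ − T_ss) e^(−t/τ). Set T = 28.3:
e^(−t/τ) = (28.3 − 31.132)/(20.5 − 31.132) = 0.26634
t = −120.87 · ln(0.26634) = 159.91 min.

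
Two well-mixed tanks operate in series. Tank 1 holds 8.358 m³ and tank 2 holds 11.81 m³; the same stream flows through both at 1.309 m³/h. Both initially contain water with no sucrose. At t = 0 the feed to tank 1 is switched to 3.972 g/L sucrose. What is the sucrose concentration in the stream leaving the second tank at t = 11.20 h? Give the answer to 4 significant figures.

Time constants: τᵢ = Vᵢ/Q for each well-mixed tank.
τ₁ = 8.358/1.309 = 6.38503 h; τ₂ = 11.81/1.309 = 9.02215 h.
Tank 1: C₁ = C_in(1 − e^(−t/τ₁)). Tank 2 (τ₁ ≠ τ₂): C₂ = C_in[1 − (τ₁ e^(−t/τ₁) − τ₂ e^(−t/τ₂))/(τ₁ − τ₂)].
At t = 11.20: e^(−t/τ₁) = 0.173062, e^(−t/τ₂) = 0.288983.
C₂ = 3.972·[1 − (6.38503·0.173062 − 9.02215·0.288983)/(-2.63713)] = 3.972·0.430350 = 1.70935 g/L.

1.709 g/L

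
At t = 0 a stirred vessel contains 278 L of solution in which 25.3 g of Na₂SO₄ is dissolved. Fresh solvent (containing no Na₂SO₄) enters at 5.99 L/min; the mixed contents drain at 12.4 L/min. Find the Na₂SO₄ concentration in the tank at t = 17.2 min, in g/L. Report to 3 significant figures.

0.0568 g/L

Let m(t) be the amount of Na₂SO₄. Volume: V(t) = V₀ + (Q_in − Q_out) t = 278 − 6.4100 t; V(17.2) = 167.75 L.
Solute balance: dm/dt = 0 − Q_out C = −Q_out m/V(t).
Separate: dm/m = −Q_out dt/V(t) ⇒ ln(m/m₀) = −(Q_out/(Q_in−Q_out)) ln(V/V₀).
m = m₀ (V₀/V)^(Q_out/(Q_in−Q_out)) = 25.3 × (278/167.75)^(-1.9345) = 9.5218 g.
C = m/V = 9.5218/167.75 = 0.056763 g/L.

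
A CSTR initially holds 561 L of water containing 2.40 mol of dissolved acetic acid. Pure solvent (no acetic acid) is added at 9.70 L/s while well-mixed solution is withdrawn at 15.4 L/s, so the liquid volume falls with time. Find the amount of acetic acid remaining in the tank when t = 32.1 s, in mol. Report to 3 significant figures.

Total volume: dV/dt = Q_in − Q_out = -5.7000 L/s, so V(t) = 561 − 5.7000 t and V(32.1) = 378.03 L.
Species balance (pure solvent in): dm/dt = −Q_out · m/V(t).
dm/m = −Q_out dt/(V₀ − 5.7000 t); integrating gives ln(m/m₀) = −(Q_out/(Q_in−Q_out)) ln(V/V₀).
m = m₀ (V₀/V)^(Q_out/(Q_in−Q_out)) = 2.40 × (561/378.03)^(-2.7018) = 0.82610 mol.

0.826 mol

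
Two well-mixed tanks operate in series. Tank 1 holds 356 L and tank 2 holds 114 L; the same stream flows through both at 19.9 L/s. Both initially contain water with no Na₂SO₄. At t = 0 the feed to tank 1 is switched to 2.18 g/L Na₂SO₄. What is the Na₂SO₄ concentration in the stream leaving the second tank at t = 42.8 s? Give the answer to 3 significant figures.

Time constants: τᵢ = Vᵢ/Q for each well-mixed tank.
τ₁ = 356/19.9 = 17.889 s; τ₂ = 114/19.9 = 5.7286 s.
Tank 1: C₁ = C_in(1 − e^(−t/τ₁)). Tank 2 (τ₁ ≠ τ₂): C₂ = C_in[1 − (τ₁ e^(−t/τ₁) − τ₂ e^(−t/τ₂))/(τ₁ − τ₂)].
At t = 42.8: e^(−t/τ₁) = 0.091403, e^(−t/τ₂) = 0.00056923.
C₂ = 2.18·[1 − (17.889·0.091403 − 5.7286·0.00056923)/(12.161)] = 2.18·0.86581 = 1.8875 g/L.

1.89 g/L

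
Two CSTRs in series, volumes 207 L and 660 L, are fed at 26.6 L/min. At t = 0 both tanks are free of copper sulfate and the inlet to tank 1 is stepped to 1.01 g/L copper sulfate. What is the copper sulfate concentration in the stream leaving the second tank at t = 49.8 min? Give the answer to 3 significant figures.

0.813 g/L

Species balance on tank i: dCᵢ/dt = (Cᵢ₋₁ − Cᵢ)/τᵢ with τᵢ = Vᵢ/Q.
τ₁ = 207/26.6 = 7.7820 min; τ₂ = 660/26.6 = 24.812 min.
Solving the cascade with C₁(0)=C₂(0)=0 gives C₂(t) = C_in[1 − (τ₁ e^(−t/τ₁) − τ₂ e^(−t/τ₂))/(τ₁ − τ₂)].
At t = 49.8: e^(−t/τ₁) = 0.0016625, e^(−t/τ₂) = 0.13438.
C₂ = 1.01·[1 − (7.7820·0.0016625 − 24.812·0.13438)/(-17.030)] = 1.01·0.80498 = 0.81303 g/L.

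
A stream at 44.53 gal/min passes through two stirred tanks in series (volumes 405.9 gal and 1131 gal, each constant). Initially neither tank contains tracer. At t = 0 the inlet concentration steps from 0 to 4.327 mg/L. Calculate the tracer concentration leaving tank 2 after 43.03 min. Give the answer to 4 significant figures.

Species balance on tank i: dCᵢ/dt = (Cᵢ₋₁ − Cᵢ)/τᵢ with τᵢ = Vᵢ/Q.
τ₁ = 405.9/44.53 = 9.11520 min; τ₂ = 1131/44.53 = 25.3986 min.
Tank 1: C₁ = C_in(1 − e^(−t/τ₁)). Tank 2 (τ₁ ≠ τ₂): C₂ = C_in[1 − (τ₁ e^(−t/τ₁) − τ₂ e^(−t/τ₂))/(τ₁ − τ₂)].
At t = 43.03: e^(−t/τ₁) = 0.00890908, e^(−t/τ₂) = 0.183748.
C₂ = 4.327·[1 − (9.11520·0.00890908 − 25.3986·0.183748)/(-16.2834)] = 4.327·0.718379 = 3.10843 mg/L.

3.108 mg/L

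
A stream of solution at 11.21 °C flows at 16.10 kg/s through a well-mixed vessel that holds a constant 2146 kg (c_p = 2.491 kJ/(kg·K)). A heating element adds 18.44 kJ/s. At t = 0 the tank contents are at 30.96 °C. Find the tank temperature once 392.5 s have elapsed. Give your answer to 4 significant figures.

First-law balance (no shaft work): M c_p dT/dt = ṁ c_p (T_in − T) + 18.44.
Rearrange: dT/dt = (T_ss − T)/τ with τ = M/ṁ = 133.292 s and T_ss = T_in + Q̇/(ṁ c_p) = 11.6698 °C.
This is linear first-order; T(t) = T_ss + (T₀ − T_ss) e^(−t/τ).
T(392.5) = 11.6698 + (19.2902)·e^(−392.5/133.292) = 11.6698 + (19.2902)·0.0526197 = 12.6848 °C.

12.68 °C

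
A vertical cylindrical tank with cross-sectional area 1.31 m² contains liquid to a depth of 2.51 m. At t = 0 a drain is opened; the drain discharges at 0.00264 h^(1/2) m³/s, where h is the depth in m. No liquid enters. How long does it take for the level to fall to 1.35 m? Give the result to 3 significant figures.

419 s

With no inflow, A dh/dt = −0.00264 √h.
Separate and integrate: 2(√h − √h₀) = −(0.00264/A) t.
t = 2A(√h₀ − √h)/0.00264 = 2·1.31·(√2.51 − √1.35)/0.00264
  = 2.6200 × (1.5843 − 1.1619) / 0.00264 = 419.20 s.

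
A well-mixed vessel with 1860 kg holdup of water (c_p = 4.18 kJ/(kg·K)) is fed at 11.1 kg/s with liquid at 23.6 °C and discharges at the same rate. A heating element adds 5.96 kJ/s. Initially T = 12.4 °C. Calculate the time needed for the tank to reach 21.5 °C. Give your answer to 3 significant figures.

272 s

Unsteady energy balance on the tank contents: M c_p dT/dt = ṁ c_p (T_in − T) + 5.96.
τ = M/ṁ = 167.57 s; T_ss = T_in + Q̇/(ṁ c_p) = 23.728 °C.
T(t) = T_ss + (T₀ − T_ss) e^(−t/τ). Set T = 21.5:
e^(−t/τ) = (21.5 − 23.728)/(12.4 − 23.728) = 0.19671
t = −167.57 · ln(0.19671) = 272.47 s.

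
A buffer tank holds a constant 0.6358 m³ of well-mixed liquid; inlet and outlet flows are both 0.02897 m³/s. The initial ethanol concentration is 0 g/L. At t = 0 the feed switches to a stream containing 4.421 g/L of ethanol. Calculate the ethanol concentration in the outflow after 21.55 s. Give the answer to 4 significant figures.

Unsteady species balance (constant V, well mixed): V dC/dt = Q(C_in − C).
Time constant τ = V/Q = 0.6358/0.02897 = 21.9468 s.
Integrating: C(t) = C_in + (C₀ − C_in) e^(−t/τ).
C(21.55) = 4.421 + (0 − 4.421)·e^(−21.55/21.9468) = 4.421 + (-4.42100)·0.374592 = 2.76493 g/L.

2.765 g/L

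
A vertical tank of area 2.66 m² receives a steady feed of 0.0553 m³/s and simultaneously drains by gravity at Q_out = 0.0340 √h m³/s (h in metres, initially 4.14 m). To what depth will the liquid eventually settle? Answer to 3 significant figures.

2.65 m

Level balance: A dh/dt = 0.0553 − 0.0340 √h. Setting dh/dt = 0:
Q_in = 0.0340 √h_ss ⇒ √h_ss = 0.0553/0.0340 = 1.6265.
h_ss = 1.6265² = 2.6454 m. (Since h₀ = 4.14 m > h_ss, the level will fall toward this value.)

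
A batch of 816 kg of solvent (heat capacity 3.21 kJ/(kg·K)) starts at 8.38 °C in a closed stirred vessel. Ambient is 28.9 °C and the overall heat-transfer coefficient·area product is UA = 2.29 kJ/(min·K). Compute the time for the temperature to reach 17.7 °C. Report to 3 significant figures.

693 min

M c_p dT/dt = −UA(T − T_amb).
τ = M c_p/UA = 1143.8 min; T_ss = T_amb = 28.900 °C.
T(t) = T_ss + (T₀ − T_ss)e^(−t/τ); set T = 17.7:
t = −τ ln[(T − T_ss)/(T₀ − T_ss)] = −1143.8 · ln(0.54581) = 692.57 min.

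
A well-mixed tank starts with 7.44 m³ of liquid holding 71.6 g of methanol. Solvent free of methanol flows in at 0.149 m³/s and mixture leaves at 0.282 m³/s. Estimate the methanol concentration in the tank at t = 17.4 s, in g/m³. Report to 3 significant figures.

Let m(t) be the amount of methanol. Volume: V(t) = V₀ + (Q_in − Q_out) t = 7.44 − 0.13300 t; V(17.4) = 5.1258 m³.
Species balance (pure solvent in): dm/dt = −Q_out · m/V(t).
dm/m = −Q_out dt/(V₀ − 0.13300 t); integrating gives ln(m/m₀) = −(Q_out/(Q_in−Q_out)) ln(V/V₀).
m = m₀ (V₀/V)^(Q_out/(Q_in−Q_out)) = 71.6 × (7.44/5.1258)^(-2.1203) = 32.496 g.
C = m/V = 32.496/5.1258 = 6.3396 g/m³.

6.34 g/m³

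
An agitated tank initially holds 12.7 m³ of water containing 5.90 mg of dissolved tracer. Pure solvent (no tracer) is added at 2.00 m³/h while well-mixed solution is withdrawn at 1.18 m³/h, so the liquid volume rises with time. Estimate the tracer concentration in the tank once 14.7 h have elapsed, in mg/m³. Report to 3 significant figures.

Total volume: dV/dt = Q_in − Q_out = 0.82000 m³/h, so V(t) = 12.7 + 0.82000 t and V(14.7) = 24.754 m³.
Solute balance: dm/dt = 0 − Q_out C = −Q_out m/V(t).
dm/m = −Q_out dt/(V₀ + 0.82000 t); integrating gives ln(m/m₀) = −(Q_out/(Q_in−Q_out)) ln(V/V₀).
m = m₀ (V₀/V)^(Q_out/(Q_in−Q_out)) = 5.90 × (12.7/24.754)^(1.4390) = 2.2582 mg.
C = m/V = 2.2582/24.754 = 0.091226 mg/m³.

0.0912 mg/m³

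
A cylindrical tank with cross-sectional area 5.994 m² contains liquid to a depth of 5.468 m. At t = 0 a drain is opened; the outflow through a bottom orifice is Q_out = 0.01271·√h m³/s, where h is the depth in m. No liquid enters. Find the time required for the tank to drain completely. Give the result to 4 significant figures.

2206 s

A dh/dt = −Q_out = −0.01271 √h.
∫ h^(−1/2) dh = −(0.01271/A) ∫ dt, giving 2√h = 2√h₀ − (0.01271/A) t.
Tank is empty when √h = 0: t_empty = 2A√h₀/0.01271.
t_empty = 2·5.994·√5.468/0.01271 = 11.9880·2.33838/0.01271 = 2205.54 s.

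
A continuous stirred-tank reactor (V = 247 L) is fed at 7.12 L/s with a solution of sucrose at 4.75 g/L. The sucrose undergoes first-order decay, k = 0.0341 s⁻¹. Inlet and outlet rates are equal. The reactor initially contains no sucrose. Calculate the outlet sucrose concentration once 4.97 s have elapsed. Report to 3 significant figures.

0.584 g/L

V dC/dt = Q(C_in − C) − k V C.
This is linear with rate a = Q/V + k = 0.062926 s⁻¹.
C_ss = Q C_in/(Q + kV) = 2.1759 g/L; C(t) = C_ss + (C₀ − C_ss) e^(−a t).
C(4.97) = 2.1759 + (-2.1759)·e^(−0.062926·4.97) = 2.1759 + (-2.1759)·0.73144 = 0.58437 g/L.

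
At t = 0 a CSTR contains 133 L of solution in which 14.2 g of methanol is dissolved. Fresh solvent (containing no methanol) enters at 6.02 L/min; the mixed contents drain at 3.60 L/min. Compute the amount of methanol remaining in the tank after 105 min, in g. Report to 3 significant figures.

Let m(t) be the amount of methanol. Volume: V(t) = V₀ + (Q_in − Q_out) t = 133 + 2.4200 t; V(105) = 387.10 L.
No methanol enters, so dm/dt = −Q_out · (m/V).
Separate: dm/m = −Q_out dt/V(t) ⇒ ln(m/m₀) = −(Q_out/(Q_in−Q_out)) ln(V/V₀).
m = m₀ (V₀/V)^(Q_out/(Q_in−Q_out)) = 14.2 × (133/387.10)^(1.4876) = 2.8979 g.

2.90 g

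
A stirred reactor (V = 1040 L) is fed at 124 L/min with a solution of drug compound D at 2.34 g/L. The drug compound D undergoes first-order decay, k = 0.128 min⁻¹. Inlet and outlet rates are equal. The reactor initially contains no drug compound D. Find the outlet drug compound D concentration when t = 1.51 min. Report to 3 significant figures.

0.352 g/L

Species balance: V dC/dt = Q C_in − Q C − k V C.
This is linear with rate a = Q/V + k = 0.24723 min⁻¹.
C_ss = Q C_in/(Q + kV) = 1.1285 g/L; C(t) = C_ss + (C₀ − C_ss) e^(−a t).
C(1.51) = 1.1285 + (-1.1285)·e^(−0.24723·1.51) = 1.1285 + (-1.1285)·0.68845 = 0.35159 g/L.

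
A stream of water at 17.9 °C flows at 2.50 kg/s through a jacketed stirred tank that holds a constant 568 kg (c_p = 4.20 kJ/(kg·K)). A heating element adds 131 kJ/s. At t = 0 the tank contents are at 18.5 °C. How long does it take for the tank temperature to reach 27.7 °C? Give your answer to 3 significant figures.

339 s

M c_p dT/dt = ṁ c_p (T_in − T) + Q̇.
τ = M/ṁ = 227.20 s; T_ss = T_in + Q̇/(ṁ c_p) = 30.376 °C.
T(t) = T_ss + (T₀ − T_ss) e^(−t/τ). Set T = 27.7:
e^(−t/τ) = (27.7 − 30.376)/(18.5 − 30.376) = 0.22534
t = −227.20 · ln(0.22534) = 338.56 s.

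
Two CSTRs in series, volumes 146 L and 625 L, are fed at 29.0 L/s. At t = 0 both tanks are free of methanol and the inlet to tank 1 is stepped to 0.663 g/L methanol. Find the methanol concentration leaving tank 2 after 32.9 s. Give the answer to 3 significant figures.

Time constants: τᵢ = Vᵢ/Q for each well-mixed tank.
τ₁ = 146/29.0 = 5.0345 s; τ₂ = 625/29.0 = 21.552 s.
Solving the cascade with C₁(0)=C₂(0)=0 gives C₂(t) = C_in[1 − (τ₁ e^(−t/τ₁) − τ₂ e^(−t/τ₂))/(τ₁ − τ₂)].
At t = 32.9: e^(−t/τ₁) = 0.0014518, e^(−t/τ₂) = 0.21728.
C₂ = 0.663·[1 − (5.0345·0.0014518 − 21.552·0.21728)/(-16.517)] = 0.663·0.71693 = 0.47533 g/L.

0.475 g/L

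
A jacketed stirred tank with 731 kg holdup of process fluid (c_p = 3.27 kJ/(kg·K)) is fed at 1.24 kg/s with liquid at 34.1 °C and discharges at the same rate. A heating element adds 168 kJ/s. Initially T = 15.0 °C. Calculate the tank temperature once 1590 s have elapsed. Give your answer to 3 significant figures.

M c_p dT/dt = ṁ c_p (T_in − T) + Q̇.
Rearrange: dT/dt = (T_ss − T)/τ with τ = M/ṁ = 589.52 s and T_ss = T_in + Q̇/(ṁ c_p) = 75.532 °C.
Integrating: T(t) = T_ss + (T₀ − T_ss) e^(−t/τ).
T(1590) = 75.532 + (-60.532)·e^(−1590/589.52) = 75.532 + (-60.532)·0.067399 = 71.453 °C.

71.5 °C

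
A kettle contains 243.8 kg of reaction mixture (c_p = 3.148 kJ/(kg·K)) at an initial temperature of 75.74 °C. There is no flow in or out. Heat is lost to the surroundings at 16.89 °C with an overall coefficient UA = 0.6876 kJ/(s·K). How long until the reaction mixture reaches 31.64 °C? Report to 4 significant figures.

1545 s

Unsteady energy balance on the tank contents: M c_p dT/dt = −UA(T − T_amb).
τ = M c_p/UA = 1116.18 s; T_ss = T_amb = 16.8900 °C.
T(t) = T_ss + (T₀ − T_ss)e^(−t/τ); set T = 31.64:
t = −τ ln[(T − T_ss)/(T₀ − T_ss)] = −1116.18 · ln(0.250637) = 1544.51 s.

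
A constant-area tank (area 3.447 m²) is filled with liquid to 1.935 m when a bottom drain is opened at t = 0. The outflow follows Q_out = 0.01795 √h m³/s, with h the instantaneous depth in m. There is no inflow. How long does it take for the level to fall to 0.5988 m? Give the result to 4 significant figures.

237.1 s

With no inflow, A dh/dt = −0.01795 √h.
∫ h^(−1/2) dh = −(0.01795/A) ∫ dt, giving 2√h = 2√h₀ − (0.01795/A) t.
t = 2A(√h₀ − √h)/0.01795 = 2·3.447·(√1.935 − √0.5988)/0.01795
  = 6.89400 × (1.39104 − 0.773822) / 0.01795 = 237.054 s.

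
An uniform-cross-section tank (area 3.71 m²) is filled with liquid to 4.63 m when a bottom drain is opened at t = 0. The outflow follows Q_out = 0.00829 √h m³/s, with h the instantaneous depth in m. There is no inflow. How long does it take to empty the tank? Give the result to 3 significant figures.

1930 s

With no inflow, A dh/dt = −0.00829 √h.
∫ h^(−1/2) dh = −(0.00829/A) ∫ dt, giving 2√h = 2√h₀ − (0.00829/A) t.
Set h = 0: 2√h₀ = (0.00829/A) t_empty ⇒ t_empty = 2A√h₀/0.00829.
t_empty = 2·3.71·√4.63/0.00829 = 7.4200·2.1517/0.00829 = 1925.9 s.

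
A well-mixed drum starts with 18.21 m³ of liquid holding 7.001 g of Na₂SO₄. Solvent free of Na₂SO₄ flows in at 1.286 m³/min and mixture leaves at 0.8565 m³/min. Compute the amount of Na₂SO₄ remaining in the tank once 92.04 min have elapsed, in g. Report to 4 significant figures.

0.7010 g

Total volume: dV/dt = Q_in − Q_out = 0.429500 m³/min, so V(t) = 18.21 + 0.429500 t and V(92.04) = 57.7412 m³.
Solute balance: dm/dt = 0 − Q_out C = −Q_out m/V(t).
dm/m = −Q_out dt/(V₀ + 0.429500 t); integrating gives ln(m/m₀) = −(Q_out/(Q_in−Q_out)) ln(V/V₀).
m = m₀ (V₀/V)^(Q_out/(Q_in−Q_out)) = 7.001 × (18.21/57.7412)^(1.99418) = 0.701013 g.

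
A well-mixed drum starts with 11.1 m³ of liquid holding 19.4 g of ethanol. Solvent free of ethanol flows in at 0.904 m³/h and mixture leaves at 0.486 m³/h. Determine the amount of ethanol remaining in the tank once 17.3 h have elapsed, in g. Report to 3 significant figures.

Total volume: dV/dt = Q_in − Q_out = 0.41800 m³/h, so V(t) = 11.1 + 0.41800 t and V(17.3) = 18.331 m³.
Species balance (pure solvent in): dm/dt = −Q_out · m/V(t).
dm/m = −Q_out dt/(V₀ + 0.41800 t); integrating gives ln(m/m₀) = −(Q_out/(Q_in−Q_out)) ln(V/V₀).
m = m₀ (V₀/V)^(Q_out/(Q_in−Q_out)) = 19.4 × (11.1/18.331)^(1.1627) = 10.826 g.

10.8 g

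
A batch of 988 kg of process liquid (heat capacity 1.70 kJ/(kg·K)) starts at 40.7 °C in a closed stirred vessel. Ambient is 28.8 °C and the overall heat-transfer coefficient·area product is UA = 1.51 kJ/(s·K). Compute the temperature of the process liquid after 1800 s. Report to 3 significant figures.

31.2 °C

Energy balance: M c_p dT/dt = −UA(T − T_amb).
dT/dt = (T_ss − T)/τ with T_ss = T_amb = 28.800 °C, τ = M c_p/UA = 988·1.70/1.51 = 1112.3 s.
Integrating: T(t) = T_ss + (T₀ − T_ss) e^(−t/τ).
T(1800) = 28.800 + (11.900)·0.19825 = 31.159 °C.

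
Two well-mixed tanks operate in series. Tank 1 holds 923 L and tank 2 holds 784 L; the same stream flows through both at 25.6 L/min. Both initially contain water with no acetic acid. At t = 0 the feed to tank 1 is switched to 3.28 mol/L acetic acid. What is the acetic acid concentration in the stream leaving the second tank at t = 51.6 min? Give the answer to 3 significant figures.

Species balance on tank i: dCᵢ/dt = (Cᵢ₋₁ − Cᵢ)/τᵢ with τᵢ = Vᵢ/Q.
τ₁ = 923/25.6 = 36.055 min; τ₂ = 784/25.6 = 30.625 min.
Tank 1: C₁ = C_in(1 − e^(−t/τ₁)). Tank 2 (τ₁ ≠ τ₂): C₂ = C_in[1 − (τ₁ e^(−t/τ₁) − τ₂ e^(−t/τ₂))/(τ₁ − τ₂)].
At t = 51.6: e^(−t/τ₁) = 0.23903, e^(−t/τ₂) = 0.18546.
C₂ = 3.28·[1 − (36.055·0.23903 − 30.625·0.18546)/(5.4297)] = 3.28·0.45883 = 1.5050 mol/L.

1.50 mol/L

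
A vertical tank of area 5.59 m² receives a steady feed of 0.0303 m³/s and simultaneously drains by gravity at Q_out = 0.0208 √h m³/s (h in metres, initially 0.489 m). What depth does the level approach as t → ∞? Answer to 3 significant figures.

A dh/dt = Q_in − 0.0208 √h. Steady state requires inflow = outflow:
Q_in = 0.0208 √h_ss ⇒ √h_ss = 0.0303/0.0208 = 1.4567.
h_ss = 1.4567² = 2.1221 m. (Since h₀ = 0.489 m < h_ss, the level will rise toward this value.)

2.12 m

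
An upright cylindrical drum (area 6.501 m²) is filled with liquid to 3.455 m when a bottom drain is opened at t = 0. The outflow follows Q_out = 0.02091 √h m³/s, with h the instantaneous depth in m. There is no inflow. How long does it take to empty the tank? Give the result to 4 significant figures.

Volume balance on the tank: A dh/dt = −0.02091 √h.
∫ h^(−1/2) dh = −(0.02091/A) ∫ dt, giving 2√h = 2√h₀ − (0.02091/A) t.
Set h = 0: 2√h₀ = (0.02091/A) t_empty ⇒ t_empty = 2A√h₀/0.02091.
t_empty = 2·6.501·√3.455/0.02091 = 13.0020·1.85876/0.02091 = 1155.79 s.

1156 s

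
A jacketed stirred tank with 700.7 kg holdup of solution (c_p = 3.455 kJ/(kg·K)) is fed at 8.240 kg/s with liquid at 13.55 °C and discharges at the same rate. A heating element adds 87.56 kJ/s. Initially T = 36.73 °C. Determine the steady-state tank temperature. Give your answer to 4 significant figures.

16.63 °C

M c_p dT/dt = ṁ c_p (T_in − T) + Q̇.
At steady state dT/dt = 0 ⇒ T_ss = T_in + Q̇/(ṁ c_p) = 13.55 + 87.56/(8.240·3.455) = 16.6256 °C.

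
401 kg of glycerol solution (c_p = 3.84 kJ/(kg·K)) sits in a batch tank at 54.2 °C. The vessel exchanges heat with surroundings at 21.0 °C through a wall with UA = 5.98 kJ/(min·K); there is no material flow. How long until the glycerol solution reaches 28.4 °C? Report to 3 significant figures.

Lumped-capacitance energy balance: M c_p dT/dt = UA(T_amb − T).
τ = M c_p/UA = 257.50 min; T_ss = T_amb = 21.000 °C.
T(t) = T_ss + (T₀ − T_ss)e^(−t/τ); set T = 28.4:
t = −τ ln[(T − T_ss)/(T₀ − T_ss)] = −257.50 · ln(0.22289) = 386.52 min.

387 min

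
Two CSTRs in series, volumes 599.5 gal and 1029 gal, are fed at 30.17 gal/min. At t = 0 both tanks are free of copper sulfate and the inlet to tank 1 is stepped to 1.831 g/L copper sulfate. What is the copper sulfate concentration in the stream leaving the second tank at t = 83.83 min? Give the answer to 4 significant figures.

Time constants: τᵢ = Vᵢ/Q for each well-mixed tank.
τ₁ = 599.5/30.17 = 19.8707 min; τ₂ = 1029/30.17 = 34.1067 min.
Tank 1: C₁ = C_in(1 − e^(−t/τ₁)). Tank 2 (τ₁ ≠ τ₂): C₂ = C_in[1 − (τ₁ e^(−t/τ₁) − τ₂ e^(−t/τ₂))/(τ₁ − τ₂)].
At t = 83.83: e^(−t/τ₁) = 0.0147168, e^(−t/τ₂) = 0.0856169.
C₂ = 1.831·[1 − (19.8707·0.0147168 − 34.1067·0.0856169)/(-14.2360)] = 1.831·0.815420 = 1.49303 g/L.

1.493 g/L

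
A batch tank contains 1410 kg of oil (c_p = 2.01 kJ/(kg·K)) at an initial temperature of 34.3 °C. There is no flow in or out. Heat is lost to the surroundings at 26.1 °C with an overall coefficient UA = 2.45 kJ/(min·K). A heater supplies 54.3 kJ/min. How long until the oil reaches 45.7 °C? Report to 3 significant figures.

1960 min

Heat balance on the well-mixed liquid: M c_p dT/dt = −UA(T − T_amb) + Q̇.
τ = M c_p/UA = 1156.8 min; T_ss = T_amb + Q̇/UA = 26.1 + 54.3/2.45 = 48.263 °C.
T(t) = T_ss + (T₀ − T_ss)e^(−t/τ); set T = 45.7:
t = −τ ln[(T − T_ss)/(T₀ − T_ss)] = −1156.8 · ln(0.18357) = 1960.9 min.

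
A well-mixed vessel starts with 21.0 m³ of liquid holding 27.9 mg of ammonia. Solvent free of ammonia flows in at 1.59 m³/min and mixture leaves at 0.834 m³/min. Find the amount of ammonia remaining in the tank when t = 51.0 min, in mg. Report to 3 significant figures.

Total volume: dV/dt = Q_in − Q_out = 0.75600 m³/min, so V(t) = 21.0 + 0.75600 t and V(51.0) = 59.556 m³.
Solute balance: dm/dt = 0 − Q_out C = −Q_out m/V(t).
dm/m = −Q_out dt/(V₀ + 0.75600 t); integrating gives ln(m/m₀) = −(Q_out/(Q_in−Q_out)) ln(V/V₀).
m = m₀ (V₀/V)^(Q_out/(Q_in−Q_out)) = 27.9 × (21.0/59.556)^(1.1032) = 8.8347 mg.

8.83 mg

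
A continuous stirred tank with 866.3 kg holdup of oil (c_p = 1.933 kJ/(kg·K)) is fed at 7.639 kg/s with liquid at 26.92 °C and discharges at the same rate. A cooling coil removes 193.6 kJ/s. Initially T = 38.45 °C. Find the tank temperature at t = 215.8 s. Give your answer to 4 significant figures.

Unsteady energy balance on the tank contents: M c_p dT/dt = ṁ c_p (T_in − T) − 193.6.
τ = M/ṁ = 113.405 s; T_ss = T_in − Q̇/(ṁ c_p) = 26.92 − 193.6/(7.639·1.933) = 13.8090 °C.
This is linear first-order; T(t) = T_ss + (T₀ − T_ss) e^(−t/τ).
T(215.8) = 13.8090 + (24.6410)·e^(−215.8/113.405) = 13.8090 + (24.6410)·0.149133 = 17.4838 °C.

17.48 °C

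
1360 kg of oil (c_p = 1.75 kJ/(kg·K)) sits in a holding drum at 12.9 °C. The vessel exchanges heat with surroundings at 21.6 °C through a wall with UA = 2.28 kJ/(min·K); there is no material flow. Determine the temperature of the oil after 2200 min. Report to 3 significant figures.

20.5 °C

Lumped-capacitance energy balance: M c_p dT/dt = UA(T_amb − T).
dT/dt = (T_ss − T)/τ with T_ss = T_amb = 21.600 °C, τ = M c_p/UA = 1360·1.75/2.28 = 1043.9 min.
T approaches T_ss exponentially: T(t) = T_ss + (T₀ − T_ss) e^(−t/τ).
T(2200) = 21.600 + (-8.7000)·0.12153 = 20.543 °C.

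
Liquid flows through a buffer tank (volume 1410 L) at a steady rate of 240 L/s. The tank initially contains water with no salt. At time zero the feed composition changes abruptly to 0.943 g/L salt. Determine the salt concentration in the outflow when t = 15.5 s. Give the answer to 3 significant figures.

Unsteady species balance (constant V, well mixed): V dC/dt = Q(C_in − C).
Rewrite as dC/dt + C/τ = C_in/τ, τ = V/Q = 5.8750 s.
This is linear first-order; C(t) = C_in + (C₀ − C_in) e^(−t/τ).
C(15.5) = 0.943 + (0 − 0.943)·e^(−15.5/5.8750) = 0.943 + (-0.94300)·0.071483 = 0.87559 g/L.

0.876 g/L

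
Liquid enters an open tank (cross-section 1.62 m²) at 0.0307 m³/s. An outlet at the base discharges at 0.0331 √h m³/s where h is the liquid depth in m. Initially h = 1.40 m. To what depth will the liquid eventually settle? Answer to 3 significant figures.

0.860 m

Accumulation of liquid (constant cross-section A): A dh/dt = Q_in − 0.0331 √h. At steady state dh/dt = 0:
Q_in = 0.0331 √h_ss ⇒ √h_ss = 0.0307/0.0331 = 0.92749.
h_ss = 0.92749² = 0.86024 m. (Since h₀ = 1.40 m > h_ss, the level will fall toward this value.)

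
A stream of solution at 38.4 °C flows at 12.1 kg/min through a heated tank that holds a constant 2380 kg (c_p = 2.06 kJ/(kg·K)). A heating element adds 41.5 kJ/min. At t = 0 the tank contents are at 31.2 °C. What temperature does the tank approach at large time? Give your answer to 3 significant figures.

M c_p dT/dt = ṁ c_p (T_in − T) + Q̇.
At steady state dT/dt = 0 ⇒ T_ss = T_in + Q̇/(ṁ c_p) = 38.4 + 41.5/(12.1·2.06) = 40.065 °C.

40.1 °C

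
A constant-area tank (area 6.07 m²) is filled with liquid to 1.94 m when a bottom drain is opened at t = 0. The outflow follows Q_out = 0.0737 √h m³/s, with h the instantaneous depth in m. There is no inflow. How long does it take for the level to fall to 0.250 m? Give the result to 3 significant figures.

147 s

Unsteady balance on liquid volume: A dh/dt = −0.0737 √h.
∫ h^(−1/2) dh = −(0.0737/A) ∫ dt, giving 2√h = 2√h₀ − (0.0737/A) t.
t = 2A(√h₀ − √h)/0.0737 = 2·6.07·(√1.94 − √0.250)/0.0737
  = 12.140 × (1.3928 − 0.50000) / 0.0737 = 147.07 s.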